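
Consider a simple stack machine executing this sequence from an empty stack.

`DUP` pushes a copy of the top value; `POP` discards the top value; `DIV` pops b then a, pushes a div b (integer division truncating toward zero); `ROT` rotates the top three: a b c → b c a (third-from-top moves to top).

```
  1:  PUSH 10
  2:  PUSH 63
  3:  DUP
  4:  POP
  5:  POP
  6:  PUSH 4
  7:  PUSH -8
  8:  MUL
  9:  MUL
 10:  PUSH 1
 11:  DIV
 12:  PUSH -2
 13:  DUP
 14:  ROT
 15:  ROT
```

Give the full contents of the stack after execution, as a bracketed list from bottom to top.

[-2, -320, -2]

PUSH 10  10
PUSH 63  10 63
DUP      10 63 63
POP      10 63
POP      10
PUSH 4   10 4
PUSH -8  10 4 -8
MUL      10 -32
MUL      -320
PUSH 1   -320 1
DIV      -320
PUSH -2  -320 -2
DUP      -320 -2 -2
ROT      -2 -2 -320
ROT      -2 -320 -2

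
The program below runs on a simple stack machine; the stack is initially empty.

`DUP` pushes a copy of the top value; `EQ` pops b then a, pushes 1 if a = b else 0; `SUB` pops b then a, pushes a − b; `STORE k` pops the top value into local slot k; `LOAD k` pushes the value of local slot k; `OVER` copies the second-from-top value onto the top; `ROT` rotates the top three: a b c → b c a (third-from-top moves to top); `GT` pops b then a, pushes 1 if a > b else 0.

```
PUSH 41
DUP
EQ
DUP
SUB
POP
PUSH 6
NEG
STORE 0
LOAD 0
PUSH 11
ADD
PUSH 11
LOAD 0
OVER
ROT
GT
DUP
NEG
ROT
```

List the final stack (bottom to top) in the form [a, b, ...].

[5, 0, 0, -6]

PUSH 41  41
DUP      41 41
EQ       1
DUP      1 1
SUB      0
POP      (empty)
PUSH 6   6
NEG      -6
STORE 0  (empty)
LOAD 0   -6
PUSH 11  -6 11
ADD      5
PUSH 11  5 11
LOAD 0   5 11 -6
OVER     5 11 -6 11
ROT      5 -6 11 11
GT       5 -6 0
DUP      5 -6 0 0
NEG      5 -6 0 0
ROT      5 0 0 -6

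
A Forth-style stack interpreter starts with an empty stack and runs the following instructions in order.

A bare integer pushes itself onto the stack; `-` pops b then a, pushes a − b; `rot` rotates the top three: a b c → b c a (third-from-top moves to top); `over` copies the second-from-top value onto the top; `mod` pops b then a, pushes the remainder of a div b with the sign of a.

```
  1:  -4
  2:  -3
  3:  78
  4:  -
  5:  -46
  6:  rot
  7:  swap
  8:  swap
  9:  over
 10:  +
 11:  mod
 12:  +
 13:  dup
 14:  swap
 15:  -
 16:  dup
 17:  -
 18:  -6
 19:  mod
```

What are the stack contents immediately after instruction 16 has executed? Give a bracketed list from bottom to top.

-4   -> [-4]
-3   -> [-4, -3]
78   -> [-4, -3, 78]
-    -> [-4, -81]
-46  -> [-4, -81, -46]
rot  -> [-81, -46, -4]
swap -> [-81, -4, -46]
swap -> [-81, -46, -4]
over -> [-81, -46, -4, -46]
+    -> [-81, -46, -50]
mod  -> [-81, -46]
+    -> [-127]
dup  -> [-127, -127]
swap -> [-127, -127]
-    -> [0]
dup  -> [0, 0]

[0, 0]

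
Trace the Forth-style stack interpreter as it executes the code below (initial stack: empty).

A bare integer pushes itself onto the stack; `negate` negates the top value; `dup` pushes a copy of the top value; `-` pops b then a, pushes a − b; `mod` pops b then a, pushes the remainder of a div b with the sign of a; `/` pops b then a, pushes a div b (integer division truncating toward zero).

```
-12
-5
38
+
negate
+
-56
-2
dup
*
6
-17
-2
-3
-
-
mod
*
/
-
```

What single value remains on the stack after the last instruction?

-12    : -12
-5     : -12 -5
38     : -12 -5 38
+      : -12 33
negate : -12 -33
+      : -45
-56    : -45 -56
-2     : -45 -56 -2
dup    : -45 -56 -2 -2
*      : -45 -56 4
6      : -45 -56 4 6
-17    : -45 -56 4 6 -17
-2     : -45 -56 4 6 -17 -2
-3     : -45 -56 4 6 -17 -2 -3
-      : -45 -56 4 6 -17 1
-      : -45 -56 4 6 -18
mod    : -45 -56 4 6
*      : -45 -56 24
/      : -45 -2
-      : -43

-43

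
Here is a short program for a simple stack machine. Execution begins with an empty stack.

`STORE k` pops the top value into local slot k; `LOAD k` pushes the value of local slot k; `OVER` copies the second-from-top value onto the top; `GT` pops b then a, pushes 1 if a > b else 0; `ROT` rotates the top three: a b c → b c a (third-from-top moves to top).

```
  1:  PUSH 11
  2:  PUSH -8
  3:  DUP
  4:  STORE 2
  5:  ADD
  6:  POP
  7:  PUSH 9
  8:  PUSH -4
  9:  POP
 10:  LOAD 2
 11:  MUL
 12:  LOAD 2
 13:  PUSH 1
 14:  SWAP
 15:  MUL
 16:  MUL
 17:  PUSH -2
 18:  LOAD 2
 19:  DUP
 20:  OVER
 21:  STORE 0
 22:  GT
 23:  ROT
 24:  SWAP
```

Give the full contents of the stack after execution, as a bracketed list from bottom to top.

PUSH 11  11
PUSH -8  11 -8
DUP      11 -8 -8
STORE 2  11 -8
ADD      3
POP      (empty)
PUSH 9   9
PUSH -4  9 -4
POP      9
LOAD 2   9 -8
MUL      -72
LOAD 2   -72 -8
PUSH 1   -72 -8 1
SWAP     -72 1 -8
MUL      -72 -8
MUL      576
PUSH -2  576 -2
LOAD 2   576 -2 -8
DUP      576 -2 -8 -8
OVER     576 -2 -8 -8 -8
STORE 0  576 -2 -8 -8
GT       576 -2 0
ROT      -2 0 576
SWAP     -2 576 0

[-2, 576, 0]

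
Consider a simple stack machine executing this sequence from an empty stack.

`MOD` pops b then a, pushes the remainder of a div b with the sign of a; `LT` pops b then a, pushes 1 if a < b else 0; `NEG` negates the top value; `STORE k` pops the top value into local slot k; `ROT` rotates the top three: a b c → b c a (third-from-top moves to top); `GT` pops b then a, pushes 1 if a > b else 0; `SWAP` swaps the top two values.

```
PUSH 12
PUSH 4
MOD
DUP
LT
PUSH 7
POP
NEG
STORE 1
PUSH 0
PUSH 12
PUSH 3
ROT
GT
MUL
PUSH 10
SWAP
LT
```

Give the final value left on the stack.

PUSH 12 : [12]
PUSH 4  : [12, 4]
MOD     : [0]
DUP     : [0, 0]
LT      : [0]
PUSH 7  : [0, 7]
POP     : [0]
NEG     : [0]
STORE 1 : []
PUSH 0  : [0]
PUSH 12 : [0, 12]
PUSH 3  : [0, 12, 3]
ROT     : [12, 3, 0]
GT      : [12, 1]
MUL     : [12]
PUSH 10 : [12, 10]
SWAP    : [10, 12]
LT      : [1]

1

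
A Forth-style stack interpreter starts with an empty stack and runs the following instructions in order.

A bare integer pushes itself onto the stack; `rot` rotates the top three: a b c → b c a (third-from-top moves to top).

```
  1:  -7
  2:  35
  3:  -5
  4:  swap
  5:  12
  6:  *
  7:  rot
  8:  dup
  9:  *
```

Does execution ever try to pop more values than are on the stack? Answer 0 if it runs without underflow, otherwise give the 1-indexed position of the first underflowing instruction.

-7   : [-7]
35   : [-7, 35]
-5   : [-7, 35, -5]
swap : [-7, -5, 35]
12   : [-7, -5, 35, 12]
*    : [-7, -5, 420]
rot  : [-5, 420, -7]
dup  : [-5, 420, -7, -7]
*    : [-5, 420, 49]

0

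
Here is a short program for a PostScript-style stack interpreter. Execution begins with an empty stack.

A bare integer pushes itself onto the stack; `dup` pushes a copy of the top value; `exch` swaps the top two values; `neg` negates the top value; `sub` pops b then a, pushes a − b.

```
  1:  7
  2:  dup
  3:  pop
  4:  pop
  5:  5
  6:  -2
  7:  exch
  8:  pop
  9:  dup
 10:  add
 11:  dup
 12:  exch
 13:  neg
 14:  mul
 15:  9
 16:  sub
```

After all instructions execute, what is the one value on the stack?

7    → [7]
dup  → [7, 7]
pop  → [7]
pop  → []
5    → [5]
-2   → [5, -2]
exch → [-2, 5]
pop  → [-2]
dup  → [-2, -2]
add  → [-4]
dup  → [-4, -4]
exch → [-4, -4]
neg  → [-4, 4]
mul  → [-16]
9    → [-16, 9]
sub  → [-25]

-25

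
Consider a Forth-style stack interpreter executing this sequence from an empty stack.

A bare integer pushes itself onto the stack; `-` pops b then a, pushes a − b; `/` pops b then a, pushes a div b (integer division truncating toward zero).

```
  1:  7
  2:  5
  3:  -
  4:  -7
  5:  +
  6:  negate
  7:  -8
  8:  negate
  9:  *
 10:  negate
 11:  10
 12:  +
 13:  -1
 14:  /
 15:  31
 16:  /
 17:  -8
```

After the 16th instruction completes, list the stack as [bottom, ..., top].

7       [7]
5       [7, 5]
-       [2]
-7      [2, -7]
+       [-5]
negate  [5]
-8      [5, -8]
negate  [5, 8]
*       [40]
negate  [-40]
10      [-40, 10]
+       [-30]
-1      [-30, -1]
/       [30]
31      [30, 31]
/       [0]

[0]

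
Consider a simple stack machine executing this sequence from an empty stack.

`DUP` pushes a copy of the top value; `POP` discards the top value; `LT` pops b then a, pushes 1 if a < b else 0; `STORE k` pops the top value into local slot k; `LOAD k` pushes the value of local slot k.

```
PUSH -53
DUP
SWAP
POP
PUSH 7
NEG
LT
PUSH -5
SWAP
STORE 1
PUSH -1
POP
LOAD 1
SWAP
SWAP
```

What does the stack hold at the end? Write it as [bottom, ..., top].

PUSH -53  -53
DUP       -53 -53
SWAP      -53 -53
POP       -53
PUSH 7    -53 7
NEG       -53 -7
LT        1
PUSH -5   1 -5
SWAP      -5 1
STORE 1   -5
PUSH -1   -5 -1
POP       -5
LOAD 1    -5 1
SWAP      1 -5
SWAP      -5 1

[-5, 1]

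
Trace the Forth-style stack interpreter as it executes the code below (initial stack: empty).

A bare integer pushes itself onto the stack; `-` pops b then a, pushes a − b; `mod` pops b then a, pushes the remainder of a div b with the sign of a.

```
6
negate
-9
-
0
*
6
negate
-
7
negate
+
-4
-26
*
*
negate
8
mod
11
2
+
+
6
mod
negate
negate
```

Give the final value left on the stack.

1

6      → [6]
negate → [-6]
-9     → [-6, -9]
-      → [3]
0      → [3, 0]
*      → [0]
6      → [0, 6]
negate → [0, -6]
-      → [6]
7      → [6, 7]
negate → [6, -7]
+      → [-1]
-4     → [-1, -4]
-26    → [-1, -4, -26]
*      → [-1, 104]
*      → [-104]
negate → [104]
8      → [104, 8]
mod    → [0]
11     → [0, 11]
2      → [0, 11, 2]
+      → [0, 13]
+      → [13]
6      → [13, 6]
mod    → [1]
negate → [-1]
negate → [1]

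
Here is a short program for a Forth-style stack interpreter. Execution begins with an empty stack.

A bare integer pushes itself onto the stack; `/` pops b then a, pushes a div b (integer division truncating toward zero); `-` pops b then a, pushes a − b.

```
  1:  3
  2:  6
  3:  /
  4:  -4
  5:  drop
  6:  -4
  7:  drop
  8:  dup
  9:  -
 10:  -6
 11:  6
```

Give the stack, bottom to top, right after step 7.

3    : 3
6    : 3 6
/    : 0
-4   : 0 -4
drop : 0
-4   : 0 -4
drop : 0

[0]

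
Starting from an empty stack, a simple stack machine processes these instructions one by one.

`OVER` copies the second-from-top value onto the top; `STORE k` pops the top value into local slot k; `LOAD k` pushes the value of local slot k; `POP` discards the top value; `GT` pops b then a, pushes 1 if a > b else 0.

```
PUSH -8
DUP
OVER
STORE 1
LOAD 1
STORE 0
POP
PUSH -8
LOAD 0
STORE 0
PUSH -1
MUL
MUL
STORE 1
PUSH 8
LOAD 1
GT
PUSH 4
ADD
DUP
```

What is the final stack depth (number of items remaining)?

2

PUSH -8 : -8
DUP     : -8 -8
OVER    : -8 -8 -8
STORE 1 : -8 -8
LOAD 1  : -8 -8 -8
STORE 0 : -8 -8
POP     : -8
PUSH -8 : -8 -8
LOAD 0  : -8 -8 -8
STORE 0 : -8 -8
PUSH -1 : -8 -8 -1
MUL     : -8 8
MUL     : -64
STORE 1 : (empty)
PUSH 8  : 8
LOAD 1  : 8 -64
GT      : 1
PUSH 4  : 1 4
ADD     : 5
DUP     : 5 5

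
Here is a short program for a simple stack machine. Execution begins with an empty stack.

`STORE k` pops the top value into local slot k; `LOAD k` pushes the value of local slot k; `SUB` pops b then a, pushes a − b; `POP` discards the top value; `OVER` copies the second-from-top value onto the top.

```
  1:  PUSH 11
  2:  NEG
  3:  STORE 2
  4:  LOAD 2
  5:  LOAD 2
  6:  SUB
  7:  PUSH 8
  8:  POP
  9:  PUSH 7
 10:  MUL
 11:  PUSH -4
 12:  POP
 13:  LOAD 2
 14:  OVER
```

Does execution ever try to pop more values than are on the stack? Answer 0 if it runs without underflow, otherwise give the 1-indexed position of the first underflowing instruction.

0

PUSH 11 -> [11]
NEG     -> [-11]
STORE 2 -> []
LOAD 2  -> [-11]
LOAD 2  -> [-11, -11]
SUB     -> [0]
PUSH 8  -> [0, 8]
POP     -> [0]
PUSH 7  -> [0, 7]
MUL     -> [0]
PUSH -4 -> [0, -4]
POP     -> [0]
LOAD 2  -> [0, -11]
OVER    -> [0, -11, 0]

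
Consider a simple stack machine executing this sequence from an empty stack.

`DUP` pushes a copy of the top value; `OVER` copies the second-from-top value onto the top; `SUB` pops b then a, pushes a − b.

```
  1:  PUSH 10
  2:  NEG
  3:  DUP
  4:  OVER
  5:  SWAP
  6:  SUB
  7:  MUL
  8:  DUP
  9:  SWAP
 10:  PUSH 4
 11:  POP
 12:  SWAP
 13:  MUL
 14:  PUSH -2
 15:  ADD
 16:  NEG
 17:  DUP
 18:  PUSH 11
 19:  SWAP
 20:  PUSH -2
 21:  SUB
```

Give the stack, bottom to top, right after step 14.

[0, -2]

PUSH 10 : 10
NEG     : -10
DUP     : -10 -10
OVER    : -10 -10 -10
SWAP    : -10 -10 -10
SUB     : -10 0
MUL     : 0
DUP     : 0 0
SWAP    : 0 0
PUSH 4  : 0 0 4
POP     : 0 0
SWAP    : 0 0
MUL     : 0
PUSH -2 : 0 -2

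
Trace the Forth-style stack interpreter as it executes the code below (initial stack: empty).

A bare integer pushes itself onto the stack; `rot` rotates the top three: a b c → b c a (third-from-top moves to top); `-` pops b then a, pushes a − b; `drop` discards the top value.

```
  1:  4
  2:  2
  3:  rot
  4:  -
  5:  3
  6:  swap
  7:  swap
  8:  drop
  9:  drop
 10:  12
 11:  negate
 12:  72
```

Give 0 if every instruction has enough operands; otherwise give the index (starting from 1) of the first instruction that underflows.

3

4 -> 4
2 -> 4 2
rot  — needs 3 operands, stack has 2 → underflow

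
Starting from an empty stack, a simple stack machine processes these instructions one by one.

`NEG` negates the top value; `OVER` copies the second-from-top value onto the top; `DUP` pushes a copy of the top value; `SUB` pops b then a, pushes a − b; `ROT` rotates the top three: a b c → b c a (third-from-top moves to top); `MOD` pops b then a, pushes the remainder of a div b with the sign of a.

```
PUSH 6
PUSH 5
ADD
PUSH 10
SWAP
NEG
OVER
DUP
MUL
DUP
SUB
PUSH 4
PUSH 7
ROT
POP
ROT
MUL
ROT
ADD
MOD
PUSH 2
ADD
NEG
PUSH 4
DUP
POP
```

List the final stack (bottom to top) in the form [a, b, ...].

PUSH 6  → 6
PUSH 5  → 6 5
ADD     → 11
PUSH 10 → 11 10
SWAP    → 10 11
NEG     → 10 -11
OVER    → 10 -11 10
DUP     → 10 -11 10 10
MUL     → 10 -11 100
DUP     → 10 -11 100 100
SUB     → 10 -11 0
PUSH 4  → 10 -11 0 4
PUSH 7  → 10 -11 0 4 7
ROT     → 10 -11 4 7 0
POP     → 10 -11 4 7
ROT     → 10 4 7 -11
MUL     → 10 4 -77
ROT     → 4 -77 10
ADD     → 4 -67
MOD     → 4
PUSH 2  → 4 2
ADD     → 6
NEG     → -6
PUSH 4  → -6 4
DUP     → -6 4 4
POP     → -6 4

[-6, 4]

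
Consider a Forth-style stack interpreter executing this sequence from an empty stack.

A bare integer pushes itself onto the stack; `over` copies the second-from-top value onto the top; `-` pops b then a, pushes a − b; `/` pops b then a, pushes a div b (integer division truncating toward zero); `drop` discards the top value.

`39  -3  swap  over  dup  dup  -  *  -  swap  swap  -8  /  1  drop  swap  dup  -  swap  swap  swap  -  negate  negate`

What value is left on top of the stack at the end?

39     : [39]
-3     : [39, -3]
swap   : [-3, 39]
over   : [-3, 39, -3]
dup    : [-3, 39, -3, -3]
dup    : [-3, 39, -3, -3, -3]
-      : [-3, 39, -3, 0]
*      : [-3, 39, 0]
-      : [-3, 39]
swap   : [39, -3]
swap   : [-3, 39]
-8     : [-3, 39, -8]
/      : [-3, -4]
1      : [-3, -4, 1]
drop   : [-3, -4]
swap   : [-4, -3]
dup    : [-4, -3, -3]
-      : [-4, 0]
swap   : [0, -4]
swap   : [-4, 0]
swap   : [0, -4]
-      : [4]
negate : [-4]
negate : [4]

4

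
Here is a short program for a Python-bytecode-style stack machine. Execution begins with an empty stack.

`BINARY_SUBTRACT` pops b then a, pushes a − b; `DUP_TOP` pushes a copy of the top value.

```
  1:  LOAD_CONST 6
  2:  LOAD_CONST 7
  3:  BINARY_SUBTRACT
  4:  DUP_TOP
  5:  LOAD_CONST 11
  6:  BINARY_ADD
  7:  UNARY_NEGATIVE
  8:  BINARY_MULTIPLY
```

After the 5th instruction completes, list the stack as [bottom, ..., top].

[-1, -1, 11]

LOAD_CONST 6    -> [6]
LOAD_CONST 7    -> [6, 7]
BINARY_SUBTRACT -> [-1]
DUP_TOP         -> [-1, -1]
LOAD_CONST 11   -> [-1, -1, 11]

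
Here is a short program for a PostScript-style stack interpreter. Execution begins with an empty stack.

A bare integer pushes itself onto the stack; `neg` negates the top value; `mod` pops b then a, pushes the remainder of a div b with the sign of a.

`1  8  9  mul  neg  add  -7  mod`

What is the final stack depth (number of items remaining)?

1

1   : 1
8   : 1 8
9   : 1 8 9
mul : 1 72
neg : 1 -72
add : -71
-7  : -71 -7
mod : -1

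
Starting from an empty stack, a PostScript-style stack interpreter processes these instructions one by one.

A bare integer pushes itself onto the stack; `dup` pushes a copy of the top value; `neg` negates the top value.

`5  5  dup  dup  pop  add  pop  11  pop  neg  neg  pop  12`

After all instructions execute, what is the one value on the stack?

5    [5]
5    [5, 5]
dup  [5, 5, 5]
dup  [5, 5, 5, 5]
pop  [5, 5, 5]
add  [5, 10]
pop  [5]
11   [5, 11]
pop  [5]
neg  [-5]
neg  [5]
pop  []
12   [12]

12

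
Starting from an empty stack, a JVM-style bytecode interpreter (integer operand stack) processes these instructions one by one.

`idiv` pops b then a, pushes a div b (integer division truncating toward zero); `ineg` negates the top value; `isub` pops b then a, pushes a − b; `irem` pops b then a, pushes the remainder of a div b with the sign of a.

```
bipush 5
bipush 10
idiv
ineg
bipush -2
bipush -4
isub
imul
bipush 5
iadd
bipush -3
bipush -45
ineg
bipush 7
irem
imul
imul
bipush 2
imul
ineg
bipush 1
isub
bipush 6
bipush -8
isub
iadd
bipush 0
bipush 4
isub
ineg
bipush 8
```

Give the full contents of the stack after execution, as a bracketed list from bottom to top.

bipush 5    [5]
bipush 10   [5, 10]
idiv        [0]
ineg        [0]
bipush -2   [0, -2]
bipush -4   [0, -2, -4]
isub        [0, 2]
imul        [0]
bipush 5    [0, 5]
iadd        [5]
bipush -3   [5, -3]
bipush -45  [5, -3, -45]
ineg        [5, -3, 45]
bipush 7    [5, -3, 45, 7]
irem        [5, -3, 3]
imul        [5, -9]
imul        [-45]
bipush 2    [-45, 2]
imul        [-90]
ineg        [90]
bipush 1    [90, 1]
isub        [89]
bipush 6    [89, 6]
bipush -8   [89, 6, -8]
isub        [89, 14]
iadd        [103]
bipush 0    [103, 0]
bipush 4    [103, 0, 4]
isub        [103, -4]
ineg        [103, 4]
bipush 8    [103, 4, 8]

[103, 4, 8]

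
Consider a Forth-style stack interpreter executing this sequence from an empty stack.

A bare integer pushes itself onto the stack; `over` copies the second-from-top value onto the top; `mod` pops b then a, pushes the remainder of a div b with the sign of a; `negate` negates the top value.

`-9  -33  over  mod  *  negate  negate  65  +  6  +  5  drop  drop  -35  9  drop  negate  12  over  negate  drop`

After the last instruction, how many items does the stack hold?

2

-9      -9
-33     -9 -33
over    -9 -33 -9
mod     -9 -6
*       54
negate  -54
negate  54
65      54 65
+       119
6       119 6
+       125
5       125 5
drop    125
drop    (empty)
-35     -35
9       -35 9
drop    -35
negate  35
12      35 12
over    35 12 35
negate  35 12 -35
drop    35 12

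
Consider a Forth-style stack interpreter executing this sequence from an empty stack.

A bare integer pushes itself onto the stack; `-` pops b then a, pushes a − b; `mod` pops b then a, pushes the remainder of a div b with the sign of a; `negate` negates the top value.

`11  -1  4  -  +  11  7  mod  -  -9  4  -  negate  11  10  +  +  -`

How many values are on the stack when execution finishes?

1

11     -> 11
-1     -> 11 -1
4      -> 11 -1 4
-      -> 11 -5
+      -> 6
11     -> 6 11
7      -> 6 11 7
mod    -> 6 4
-      -> 2
-9     -> 2 -9
4      -> 2 -9 4
-      -> 2 -13
negate -> 2 13
11     -> 2 13 11
10     -> 2 13 11 10
+      -> 2 13 21
+      -> 2 34
-      -> -32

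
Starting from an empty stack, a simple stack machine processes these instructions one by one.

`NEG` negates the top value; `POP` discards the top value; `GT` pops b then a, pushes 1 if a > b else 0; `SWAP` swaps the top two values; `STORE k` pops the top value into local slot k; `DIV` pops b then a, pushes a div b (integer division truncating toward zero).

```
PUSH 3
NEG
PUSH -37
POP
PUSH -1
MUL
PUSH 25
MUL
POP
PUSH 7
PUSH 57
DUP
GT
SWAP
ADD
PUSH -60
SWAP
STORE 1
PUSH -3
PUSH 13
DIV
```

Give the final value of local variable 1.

PUSH 3   : [3]
NEG      : [-3]
PUSH -37 : [-3, -37]
POP      : [-3]
PUSH -1  : [-3, -1]
MUL      : [3]
PUSH 25  : [3, 25]
MUL      : [75]
POP      : []
PUSH 7   : [7]
PUSH 57  : [7, 57]
DUP      : [7, 57, 57]
GT       : [7, 0]
SWAP     : [0, 7]
ADD      : [7]
PUSH -60 : [7, -60]
SWAP     : [-60, 7]
STORE 1  : [-60]
PUSH -3  : [-60, -3]
PUSH 13  : [-60, -3, 13]
DIV      : [-60, 0]

7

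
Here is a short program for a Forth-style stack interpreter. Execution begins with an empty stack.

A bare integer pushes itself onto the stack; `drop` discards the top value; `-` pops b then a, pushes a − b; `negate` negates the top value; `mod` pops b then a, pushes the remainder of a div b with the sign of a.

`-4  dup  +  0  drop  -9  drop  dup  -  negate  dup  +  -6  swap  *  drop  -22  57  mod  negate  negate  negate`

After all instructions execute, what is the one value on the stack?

-4      [-4]
dup     [-4, -4]
+       [-8]
0       [-8, 0]
drop    [-8]
-9      [-8, -9]
drop    [-8]
dup     [-8, -8]
-       [0]
negate  [0]
dup     [0, 0]
+       [0]
-6      [0, -6]
swap    [-6, 0]
*       [0]
drop    []
-22     [-22]
57      [-22, 57]
mod     [-22]
negate  [22]
negate  [-22]
negate  [22]

22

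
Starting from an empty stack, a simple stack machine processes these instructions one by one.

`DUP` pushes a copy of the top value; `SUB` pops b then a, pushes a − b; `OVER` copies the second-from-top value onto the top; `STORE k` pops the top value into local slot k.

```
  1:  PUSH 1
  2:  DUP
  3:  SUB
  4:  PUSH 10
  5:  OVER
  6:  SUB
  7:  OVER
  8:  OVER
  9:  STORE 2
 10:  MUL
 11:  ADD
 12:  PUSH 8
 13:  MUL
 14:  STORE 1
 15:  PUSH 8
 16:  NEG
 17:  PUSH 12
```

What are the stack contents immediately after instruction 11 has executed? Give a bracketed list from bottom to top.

[0]

PUSH 1  : 1
DUP     : 1 1
SUB     : 0
PUSH 10 : 0 10
OVER    : 0 10 0
SUB     : 0 10
OVER    : 0 10 0
OVER    : 0 10 0 10
STORE 2 : 0 10 0
MUL     : 0 0
ADD     : 0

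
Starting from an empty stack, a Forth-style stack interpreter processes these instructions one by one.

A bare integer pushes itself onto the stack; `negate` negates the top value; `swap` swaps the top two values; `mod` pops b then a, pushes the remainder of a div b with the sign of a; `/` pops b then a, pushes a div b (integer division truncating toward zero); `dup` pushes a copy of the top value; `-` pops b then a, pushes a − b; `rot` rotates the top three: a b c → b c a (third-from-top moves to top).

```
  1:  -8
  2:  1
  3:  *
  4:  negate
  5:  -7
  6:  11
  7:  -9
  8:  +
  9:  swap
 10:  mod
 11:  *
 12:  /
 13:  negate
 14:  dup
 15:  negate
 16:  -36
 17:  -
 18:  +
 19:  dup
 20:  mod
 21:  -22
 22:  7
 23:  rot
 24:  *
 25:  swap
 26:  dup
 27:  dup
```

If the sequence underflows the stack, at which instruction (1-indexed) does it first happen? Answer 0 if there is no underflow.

-8     : [-8]
1      : [-8, 1]
*      : [-8]
negate : [8]
-7     : [8, -7]
11     : [8, -7, 11]
-9     : [8, -7, 11, -9]
+      : [8, -7, 2]
swap   : [8, 2, -7]
mod    : [8, 2]
*      : [16]
/  — needs 2 operands, stack has 1 → underflow

12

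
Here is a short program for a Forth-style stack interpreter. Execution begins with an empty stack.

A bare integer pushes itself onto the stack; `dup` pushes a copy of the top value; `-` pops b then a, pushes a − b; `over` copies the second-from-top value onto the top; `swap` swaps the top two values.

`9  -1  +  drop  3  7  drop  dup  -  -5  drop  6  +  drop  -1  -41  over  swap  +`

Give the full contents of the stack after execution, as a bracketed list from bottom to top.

[-1, -42]

9    → 9
-1   → 9 -1
+    → 8
drop → (empty)
3    → 3
7    → 3 7
drop → 3
dup  → 3 3
-    → 0
-5   → 0 -5
drop → 0
6    → 0 6
+    → 6
drop → (empty)
-1   → -1
-41  → -1 -41
over → -1 -41 -1
swap → -1 -1 -41
+    → -1 -42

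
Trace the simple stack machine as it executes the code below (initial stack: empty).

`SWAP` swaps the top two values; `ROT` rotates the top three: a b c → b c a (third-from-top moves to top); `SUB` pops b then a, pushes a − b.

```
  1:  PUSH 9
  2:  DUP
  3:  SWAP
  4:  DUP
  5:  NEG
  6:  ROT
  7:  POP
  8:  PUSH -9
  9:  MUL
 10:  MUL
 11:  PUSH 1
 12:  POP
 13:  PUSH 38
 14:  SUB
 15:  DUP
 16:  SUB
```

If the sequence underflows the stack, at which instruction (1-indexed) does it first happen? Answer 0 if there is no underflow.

0

PUSH 9  -> [9]
DUP     -> [9, 9]
SWAP    -> [9, 9]
DUP     -> [9, 9, 9]
NEG     -> [9, 9, -9]
ROT     -> [9, -9, 9]
POP     -> [9, -9]
PUSH -9 -> [9, -9, -9]
MUL     -> [9, 81]
MUL     -> [729]
PUSH 1  -> [729, 1]
POP     -> [729]
PUSH 38 -> [729, 38]
SUB     -> [691]
DUP     -> [691, 691]
SUB     -> [0]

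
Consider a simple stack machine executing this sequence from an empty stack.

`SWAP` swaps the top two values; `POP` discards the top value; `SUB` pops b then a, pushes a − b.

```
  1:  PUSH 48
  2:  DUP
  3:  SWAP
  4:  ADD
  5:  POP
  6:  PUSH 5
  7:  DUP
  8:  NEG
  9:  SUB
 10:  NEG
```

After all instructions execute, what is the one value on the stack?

-10

PUSH 48 → 48
DUP     → 48 48
SWAP    → 48 48
ADD     → 96
POP     → (empty)
PUSH 5  → 5
DUP     → 5 5
NEG     → 5 -5
SUB     → 10
NEG     → -10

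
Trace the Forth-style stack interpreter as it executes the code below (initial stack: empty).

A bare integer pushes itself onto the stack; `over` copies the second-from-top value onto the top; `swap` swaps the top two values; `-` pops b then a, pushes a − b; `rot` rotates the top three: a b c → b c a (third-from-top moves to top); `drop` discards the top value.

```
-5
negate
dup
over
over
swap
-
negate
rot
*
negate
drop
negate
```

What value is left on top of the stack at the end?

-5      [-5]
negate  [5]
dup     [5, 5]
over    [5, 5, 5]
over    [5, 5, 5, 5]
swap    [5, 5, 5, 5]
-       [5, 5, 0]
negate  [5, 5, 0]
rot     [5, 0, 5]
*       [5, 0]
negate  [5, 0]
drop    [5]
negate  [-5]

-5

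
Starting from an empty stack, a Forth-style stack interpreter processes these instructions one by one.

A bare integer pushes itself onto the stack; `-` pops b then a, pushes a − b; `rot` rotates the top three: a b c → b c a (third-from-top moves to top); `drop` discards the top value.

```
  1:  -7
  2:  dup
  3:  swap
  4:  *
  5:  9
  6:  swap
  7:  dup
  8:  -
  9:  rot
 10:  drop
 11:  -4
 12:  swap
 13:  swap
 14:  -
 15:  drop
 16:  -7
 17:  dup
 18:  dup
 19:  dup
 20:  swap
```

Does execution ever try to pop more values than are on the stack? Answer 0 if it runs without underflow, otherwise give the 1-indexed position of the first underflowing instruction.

9

-7    -7
dup   -7 -7
swap  -7 -7
*     49
9     49 9
swap  9 49
dup   9 49 49
-     9 0
rot  — needs 3 operands, stack has 2 → underflow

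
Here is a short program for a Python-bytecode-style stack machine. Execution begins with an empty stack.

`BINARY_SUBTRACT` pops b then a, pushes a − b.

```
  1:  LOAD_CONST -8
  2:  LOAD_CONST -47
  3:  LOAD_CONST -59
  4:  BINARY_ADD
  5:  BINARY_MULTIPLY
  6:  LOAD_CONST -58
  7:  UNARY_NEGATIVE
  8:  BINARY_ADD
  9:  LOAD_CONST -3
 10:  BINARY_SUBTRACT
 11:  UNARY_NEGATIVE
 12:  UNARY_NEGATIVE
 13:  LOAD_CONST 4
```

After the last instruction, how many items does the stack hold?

2

LOAD_CONST -8   -> [-8]
LOAD_CONST -47  -> [-8, -47]
LOAD_CONST -59  -> [-8, -47, -59]
BINARY_ADD      -> [-8, -106]
BINARY_MULTIPLY -> [848]
LOAD_CONST -58  -> [848, -58]
UNARY_NEGATIVE  -> [848, 58]
BINARY_ADD      -> [906]
LOAD_CONST -3   -> [906, -3]
BINARY_SUBTRACT -> [909]
UNARY_NEGATIVE  -> [-909]
UNARY_NEGATIVE  -> [909]
LOAD_CONST 4    -> [909, 4]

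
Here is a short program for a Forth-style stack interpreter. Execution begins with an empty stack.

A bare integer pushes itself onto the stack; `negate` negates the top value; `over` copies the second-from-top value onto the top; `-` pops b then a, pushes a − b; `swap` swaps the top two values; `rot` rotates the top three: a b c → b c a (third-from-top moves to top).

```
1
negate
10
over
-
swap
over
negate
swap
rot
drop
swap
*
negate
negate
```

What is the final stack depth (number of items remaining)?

1

1      → 1
negate → -1
10     → -1 10
over   → -1 10 -1
-      → -1 11
swap   → 11 -1
over   → 11 -1 11
negate → 11 -1 -11
swap   → 11 -11 -1
rot    → -11 -1 11
drop   → -11 -1
swap   → -1 -11
*      → 11
negate → -11
negate → 11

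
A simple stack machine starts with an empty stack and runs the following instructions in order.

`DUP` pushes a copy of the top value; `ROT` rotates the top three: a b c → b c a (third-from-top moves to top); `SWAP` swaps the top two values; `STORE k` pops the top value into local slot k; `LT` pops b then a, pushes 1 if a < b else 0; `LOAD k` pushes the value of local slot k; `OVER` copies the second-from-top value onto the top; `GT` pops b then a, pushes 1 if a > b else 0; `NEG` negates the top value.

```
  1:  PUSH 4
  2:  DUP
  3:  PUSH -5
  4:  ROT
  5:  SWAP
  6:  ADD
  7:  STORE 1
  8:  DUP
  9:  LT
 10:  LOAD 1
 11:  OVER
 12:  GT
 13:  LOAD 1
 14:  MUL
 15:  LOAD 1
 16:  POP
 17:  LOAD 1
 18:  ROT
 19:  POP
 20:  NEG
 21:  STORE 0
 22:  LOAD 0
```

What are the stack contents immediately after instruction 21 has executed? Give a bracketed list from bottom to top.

[0]

PUSH 4   4
DUP      4 4
PUSH -5  4 4 -5
ROT      4 -5 4
SWAP     4 4 -5
ADD      4 -1
STORE 1  4
DUP      4 4
LT       0
LOAD 1   0 -1
OVER     0 -1 0
GT       0 0
LOAD 1   0 0 -1
MUL      0 0
LOAD 1   0 0 -1
POP      0 0
LOAD 1   0 0 -1
ROT      0 -1 0
POP      0 -1
NEG      0 1
STORE 0  0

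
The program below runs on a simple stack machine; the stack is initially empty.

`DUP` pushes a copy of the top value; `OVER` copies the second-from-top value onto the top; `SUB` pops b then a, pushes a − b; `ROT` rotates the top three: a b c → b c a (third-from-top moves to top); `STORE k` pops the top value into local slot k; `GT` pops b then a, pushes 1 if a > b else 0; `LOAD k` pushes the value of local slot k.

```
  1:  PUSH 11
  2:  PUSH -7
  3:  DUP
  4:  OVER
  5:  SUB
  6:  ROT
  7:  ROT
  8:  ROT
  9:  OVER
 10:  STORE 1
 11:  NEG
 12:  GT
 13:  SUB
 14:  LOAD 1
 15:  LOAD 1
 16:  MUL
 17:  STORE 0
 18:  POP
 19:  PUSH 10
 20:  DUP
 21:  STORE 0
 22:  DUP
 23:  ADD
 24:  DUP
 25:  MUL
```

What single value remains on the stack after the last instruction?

400

PUSH 11  11
PUSH -7  11 -7
DUP      11 -7 -7
OVER     11 -7 -7 -7
SUB      11 -7 0
ROT      -7 0 11
ROT      0 11 -7
ROT      11 -7 0
OVER     11 -7 0 -7
STORE 1  11 -7 0
NEG      11 -7 0
GT       11 0
SUB      11
LOAD 1   11 -7
LOAD 1   11 -7 -7
MUL      11 49
STORE 0  11
POP      (empty)
PUSH 10  10
DUP      10 10
STORE 0  10
DUP      10 10
ADD      20
DUP      20 20
MUL      400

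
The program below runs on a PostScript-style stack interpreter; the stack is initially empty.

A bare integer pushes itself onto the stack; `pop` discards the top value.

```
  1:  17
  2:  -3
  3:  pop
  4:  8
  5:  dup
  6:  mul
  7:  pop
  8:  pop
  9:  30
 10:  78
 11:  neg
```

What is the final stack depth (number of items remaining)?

17   17
-3   17 -3
pop  17
8    17 8
dup  17 8 8
mul  17 64
pop  17
pop  (empty)
30   30
78   30 78
neg  30 -78

2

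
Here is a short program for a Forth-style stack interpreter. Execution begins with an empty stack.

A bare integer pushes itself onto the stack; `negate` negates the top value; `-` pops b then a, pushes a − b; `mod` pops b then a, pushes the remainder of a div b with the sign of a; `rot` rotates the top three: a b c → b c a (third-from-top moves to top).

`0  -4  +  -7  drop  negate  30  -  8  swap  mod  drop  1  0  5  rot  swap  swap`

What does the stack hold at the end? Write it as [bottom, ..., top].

0      -> 0
-4     -> 0 -4
+      -> -4
-7     -> -4 -7
drop   -> -4
negate -> 4
30     -> 4 30
-      -> -26
8      -> -26 8
swap   -> 8 -26
mod    -> 8
drop   -> (empty)
1      -> 1
0      -> 1 0
5      -> 1 0 5
rot    -> 0 5 1
swap   -> 0 1 5
swap   -> 0 5 1

[0, 5, 1]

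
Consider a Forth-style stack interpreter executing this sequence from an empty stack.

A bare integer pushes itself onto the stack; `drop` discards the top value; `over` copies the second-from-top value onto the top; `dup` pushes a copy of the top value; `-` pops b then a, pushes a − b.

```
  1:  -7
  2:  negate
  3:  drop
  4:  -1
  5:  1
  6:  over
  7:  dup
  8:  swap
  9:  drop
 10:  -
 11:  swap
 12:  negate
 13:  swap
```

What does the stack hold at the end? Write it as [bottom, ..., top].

[1, 2]

-7     -> -7
negate -> 7
drop   -> (empty)
-1     -> -1
1      -> -1 1
over   -> -1 1 -1
dup    -> -1 1 -1 -1
swap   -> -1 1 -1 -1
drop   -> -1 1 -1
-      -> -1 2
swap   -> 2 -1
negate -> 2 1
swap   -> 1 2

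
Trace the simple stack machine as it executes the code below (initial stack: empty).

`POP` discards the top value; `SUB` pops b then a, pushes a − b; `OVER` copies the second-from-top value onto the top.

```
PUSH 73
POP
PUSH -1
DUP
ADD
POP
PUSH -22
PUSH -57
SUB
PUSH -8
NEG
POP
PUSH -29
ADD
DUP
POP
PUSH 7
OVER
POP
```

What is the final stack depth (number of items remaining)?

PUSH 73  → 73
POP      → (empty)
PUSH -1  → -1
DUP      → -1 -1
ADD      → -2
POP      → (empty)
PUSH -22 → -22
PUSH -57 → -22 -57
SUB      → 35
PUSH -8  → 35 -8
NEG      → 35 8
POP      → 35
PUSH -29 → 35 -29
ADD      → 6
DUP      → 6 6
POP      → 6
PUSH 7   → 6 7
OVER     → 6 7 6
POP      → 6 7

2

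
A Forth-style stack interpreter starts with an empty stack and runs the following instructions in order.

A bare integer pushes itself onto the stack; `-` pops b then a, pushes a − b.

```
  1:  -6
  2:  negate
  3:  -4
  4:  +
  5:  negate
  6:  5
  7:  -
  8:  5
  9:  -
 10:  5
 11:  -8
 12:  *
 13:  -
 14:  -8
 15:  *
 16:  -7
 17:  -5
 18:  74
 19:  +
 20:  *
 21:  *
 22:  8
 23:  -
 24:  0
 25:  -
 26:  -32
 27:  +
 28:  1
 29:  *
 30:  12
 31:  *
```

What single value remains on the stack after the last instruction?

-6     -> [-6]
negate -> [6]
-4     -> [6, -4]
+      -> [2]
negate -> [-2]
5      -> [-2, 5]
-      -> [-7]
5      -> [-7, 5]
-      -> [-12]
5      -> [-12, 5]
-8     -> [-12, 5, -8]
*      -> [-12, -40]
-      -> [28]
-8     -> [28, -8]
*      -> [-224]
-7     -> [-224, -7]
-5     -> [-224, -7, -5]
74     -> [-224, -7, -5, 74]
+      -> [-224, -7, 69]
*      -> [-224, -483]
*      -> [108192]
8      -> [108192, 8]
-      -> [108184]
0      -> [108184, 0]
-      -> [108184]
-32    -> [108184, -32]
+      -> [108152]
1      -> [108152, 1]
*      -> [108152]
12     -> [108152, 12]
*      -> [1297824]

1297824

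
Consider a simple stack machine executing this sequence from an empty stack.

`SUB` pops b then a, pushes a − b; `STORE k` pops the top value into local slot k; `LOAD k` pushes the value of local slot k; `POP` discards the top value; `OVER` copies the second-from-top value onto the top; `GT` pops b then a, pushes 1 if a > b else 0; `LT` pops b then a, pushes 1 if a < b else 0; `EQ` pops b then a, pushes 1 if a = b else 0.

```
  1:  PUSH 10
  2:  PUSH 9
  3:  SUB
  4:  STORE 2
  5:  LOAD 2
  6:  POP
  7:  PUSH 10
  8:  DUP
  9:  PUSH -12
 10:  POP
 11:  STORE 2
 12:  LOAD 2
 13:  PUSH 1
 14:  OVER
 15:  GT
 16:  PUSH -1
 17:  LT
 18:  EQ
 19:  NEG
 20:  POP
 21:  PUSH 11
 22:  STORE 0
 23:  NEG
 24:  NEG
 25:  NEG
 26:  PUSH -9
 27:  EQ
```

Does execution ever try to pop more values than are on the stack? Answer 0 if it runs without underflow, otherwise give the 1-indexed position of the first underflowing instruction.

PUSH 10  → [10]
PUSH 9   → [10, 9]
SUB      → [1]
STORE 2  → []
LOAD 2   → [1]
POP      → []
PUSH 10  → [10]
DUP      → [10, 10]
PUSH -12 → [10, 10, -12]
POP      → [10, 10]
STORE 2  → [10]
LOAD 2   → [10, 10]
PUSH 1   → [10, 10, 1]
OVER     → [10, 10, 1, 10]
GT       → [10, 10, 0]
PUSH -1  → [10, 10, 0, -1]
LT       → [10, 10, 0]
EQ       → [10, 0]
NEG      → [10, 0]
POP      → [10]
PUSH 11  → [10, 11]
STORE 0  → [10]
NEG      → [-10]
NEG      → [10]
NEG      → [-10]
PUSH -9  → [-10, -9]
EQ       → [0]

0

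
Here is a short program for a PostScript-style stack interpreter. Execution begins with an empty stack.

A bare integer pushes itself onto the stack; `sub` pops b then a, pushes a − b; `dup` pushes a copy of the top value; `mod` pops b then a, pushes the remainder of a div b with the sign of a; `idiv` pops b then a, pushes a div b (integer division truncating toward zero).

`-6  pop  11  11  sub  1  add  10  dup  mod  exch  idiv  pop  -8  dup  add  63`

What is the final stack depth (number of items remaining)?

2

-6   -> -6
pop  -> (empty)
11   -> 11
11   -> 11 11
sub  -> 0
1    -> 0 1
add  -> 1
10   -> 1 10
dup  -> 1 10 10
mod  -> 1 0
exch -> 0 1
idiv -> 0
pop  -> (empty)
-8   -> -8
dup  -> -8 -8
add  -> -16
63   -> -16 63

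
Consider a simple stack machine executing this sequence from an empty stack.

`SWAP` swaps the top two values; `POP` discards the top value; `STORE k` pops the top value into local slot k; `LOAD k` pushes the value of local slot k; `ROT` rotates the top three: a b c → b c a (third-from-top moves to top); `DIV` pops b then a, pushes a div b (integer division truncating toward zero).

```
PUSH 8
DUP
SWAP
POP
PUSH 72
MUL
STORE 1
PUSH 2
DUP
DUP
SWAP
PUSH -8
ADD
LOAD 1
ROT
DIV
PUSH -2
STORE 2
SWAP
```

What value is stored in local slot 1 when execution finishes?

576

PUSH 8  -> 8
DUP     -> 8 8
SWAP    -> 8 8
POP     -> 8
PUSH 72 -> 8 72
MUL     -> 576
STORE 1 -> (empty)
PUSH 2  -> 2
DUP     -> 2 2
DUP     -> 2 2 2
SWAP    -> 2 2 2
PUSH -8 -> 2 2 2 -8
ADD     -> 2 2 -6
LOAD 1  -> 2 2 -6 576
ROT     -> 2 -6 576 2
DIV     -> 2 -6 288
PUSH -2 -> 2 -6 288 -2
STORE 2 -> 2 -6 288
SWAP    -> 2 288 -6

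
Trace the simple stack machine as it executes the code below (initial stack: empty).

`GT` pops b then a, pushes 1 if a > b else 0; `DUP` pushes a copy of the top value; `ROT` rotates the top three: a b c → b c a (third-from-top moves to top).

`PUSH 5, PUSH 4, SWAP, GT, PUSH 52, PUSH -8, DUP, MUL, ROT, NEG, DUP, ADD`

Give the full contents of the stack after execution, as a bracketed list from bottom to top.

[52, 64, 0]

PUSH 5  -> [5]
PUSH 4  -> [5, 4]
SWAP    -> [4, 5]
GT      -> [0]
PUSH 52 -> [0, 52]
PUSH -8 -> [0, 52, -8]
DUP     -> [0, 52, -8, -8]
MUL     -> [0, 52, 64]
ROT     -> [52, 64, 0]
NEG     -> [52, 64, 0]
DUP     -> [52, 64, 0, 0]
ADD     -> [52, 64, 0]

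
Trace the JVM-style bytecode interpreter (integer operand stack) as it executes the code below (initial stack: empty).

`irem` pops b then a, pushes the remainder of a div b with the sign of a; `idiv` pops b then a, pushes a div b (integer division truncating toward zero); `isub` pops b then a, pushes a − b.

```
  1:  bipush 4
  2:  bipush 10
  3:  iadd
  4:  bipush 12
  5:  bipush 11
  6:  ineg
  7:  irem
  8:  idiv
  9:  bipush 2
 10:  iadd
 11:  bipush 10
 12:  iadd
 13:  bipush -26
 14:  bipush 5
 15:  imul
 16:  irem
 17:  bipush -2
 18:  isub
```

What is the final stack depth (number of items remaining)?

bipush 4   -> 4
bipush 10  -> 4 10
iadd       -> 14
bipush 12  -> 14 12
bipush 11  -> 14 12 11
ineg       -> 14 12 -11
irem       -> 14 1
idiv       -> 14
bipush 2   -> 14 2
iadd       -> 16
bipush 10  -> 16 10
iadd       -> 26
bipush -26 -> 26 -26
bipush 5   -> 26 -26 5
imul       -> 26 -130
irem       -> 26
bipush -2  -> 26 -2
isub       -> 28

1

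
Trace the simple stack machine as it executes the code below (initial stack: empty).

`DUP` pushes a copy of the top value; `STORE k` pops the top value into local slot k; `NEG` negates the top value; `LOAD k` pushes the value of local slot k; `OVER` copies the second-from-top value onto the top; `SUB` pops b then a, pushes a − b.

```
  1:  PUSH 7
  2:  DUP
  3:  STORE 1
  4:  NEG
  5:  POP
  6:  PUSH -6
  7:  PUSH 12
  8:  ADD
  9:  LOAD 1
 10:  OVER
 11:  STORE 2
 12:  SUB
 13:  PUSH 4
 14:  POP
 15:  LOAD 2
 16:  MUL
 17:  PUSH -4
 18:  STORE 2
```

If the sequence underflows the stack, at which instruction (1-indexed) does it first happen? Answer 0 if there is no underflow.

0

PUSH 7  : 7
DUP     : 7 7
STORE 1 : 7
NEG     : -7
POP     : (empty)
PUSH -6 : -6
PUSH 12 : -6 12
ADD     : 6
LOAD 1  : 6 7
OVER    : 6 7 6
STORE 2 : 6 7
SUB     : -1
PUSH 4  : -1 4
POP     : -1
LOAD 2  : -1 6
MUL     : -6
PUSH -4 : -6 -4
STORE 2 : -6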